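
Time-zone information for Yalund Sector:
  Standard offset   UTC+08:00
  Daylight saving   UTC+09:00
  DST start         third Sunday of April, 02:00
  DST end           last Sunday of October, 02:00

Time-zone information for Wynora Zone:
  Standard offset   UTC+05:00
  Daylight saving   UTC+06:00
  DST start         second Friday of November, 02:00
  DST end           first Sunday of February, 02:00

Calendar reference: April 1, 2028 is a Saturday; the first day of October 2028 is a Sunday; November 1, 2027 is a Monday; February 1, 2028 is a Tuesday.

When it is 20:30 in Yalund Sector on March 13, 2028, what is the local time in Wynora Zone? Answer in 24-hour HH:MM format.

17:30

1 April 2028 is a Saturday, so the first Sunday is April 2 and the third is April 16.
1 October 2028 is a Sunday, so Sundays fall on 1, 8, 15, 22, 29; the last is October 29.
March 13, 2028 is outside the daylight-saving period (16 April – 29 October), so Yalund Sector is on standard time, UTC+08:00.
20:30 Yalund Sector − 8h = 12:30 UTC.
1 November 2027 is a Monday, so the first Friday is November 5 and the second is November 12.
1 February 2028 is a Tuesday, so the first Sunday is February 6.
At the standard offset (UTC+05:00), 12:30 UTC + 5h = 17:30 Wynora Zone standard time.
Daylight saving runs 12 November 2027 – 6 February 2028; the standard-time date in Wynora Zone, March 13, 2028, is outside that window, so Wynora Zone is on standard time at UTC+05:00.
12:30 UTC + 5h = 17:30 Wynora Zone.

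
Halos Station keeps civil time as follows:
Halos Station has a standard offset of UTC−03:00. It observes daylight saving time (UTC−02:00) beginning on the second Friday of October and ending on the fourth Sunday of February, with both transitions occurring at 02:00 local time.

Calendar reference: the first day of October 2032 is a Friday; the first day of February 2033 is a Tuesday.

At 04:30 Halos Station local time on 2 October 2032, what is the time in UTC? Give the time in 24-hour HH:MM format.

07:30

1 October 2032 is a Friday, so the first Friday is October 1 and the second is October 8.
1 February 2033 is a Tuesday, so the first Sunday is February 6 and the fourth is February 27.
Daylight saving runs 8 October 2032 – 27 February 2033; 2 October 2032 is outside that window, so Halos Station is on standard time at UTC−03:00.
04:30 local + 3h = 07:30 UTC.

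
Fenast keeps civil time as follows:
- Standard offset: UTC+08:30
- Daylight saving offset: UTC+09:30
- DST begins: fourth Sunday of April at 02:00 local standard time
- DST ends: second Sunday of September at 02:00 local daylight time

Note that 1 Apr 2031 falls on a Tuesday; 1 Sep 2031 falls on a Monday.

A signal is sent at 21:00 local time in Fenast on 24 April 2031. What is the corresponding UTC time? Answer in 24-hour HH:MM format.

12:30

1 April 2031 is a Tuesday, so the first Sunday is April 6 and the fourth is April 27.
1 September 2031 is a Monday, so the first Sunday is September 7 and the second is September 14.
Daylight saving runs 27 April – 14 September; 24 April 2031 is outside that window, so Fenast is on standard time at UTC+08:30.
21:00 local − 8h30m = 12:30 UTC.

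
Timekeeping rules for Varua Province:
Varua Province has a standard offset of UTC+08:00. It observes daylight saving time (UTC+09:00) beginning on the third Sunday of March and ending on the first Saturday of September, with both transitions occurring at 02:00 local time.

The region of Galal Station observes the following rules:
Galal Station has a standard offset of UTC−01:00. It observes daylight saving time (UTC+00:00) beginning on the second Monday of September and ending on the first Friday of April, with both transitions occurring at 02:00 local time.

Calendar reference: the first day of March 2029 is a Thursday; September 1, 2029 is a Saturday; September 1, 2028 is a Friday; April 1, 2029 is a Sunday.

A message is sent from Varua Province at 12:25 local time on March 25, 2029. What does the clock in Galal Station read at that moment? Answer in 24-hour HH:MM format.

1 March 2029 is a Thursday, so the first Sunday is March 4 and the third is March 18.
1 September 2029 is a Saturday, so the first Saturday is September 1.
March 25, 2029 falls between 18 March and 1 September, so daylight saving is in effect and Varua Province is at UTC+09:00.
12:25 Varua Province − 9h = 03:25 UTC.
1 September 2028 is a Friday, so the first Monday is September 4 and the second is September 11.
1 April 2029 is a Sunday, so the first Friday is April 6.
At the standard offset (UTC−01:00), 03:25 UTC − 1h = 02:25 Galal Station standard time.
The standard-time date in Galal Station, March 25, 2029, lies within the daylight-saving period (11 September 2028 – 6 April 2029), so Galal Station is on daylight time, UTC+00:00.
03:25 UTC + 0h = 03:25 Galal Station.

03:25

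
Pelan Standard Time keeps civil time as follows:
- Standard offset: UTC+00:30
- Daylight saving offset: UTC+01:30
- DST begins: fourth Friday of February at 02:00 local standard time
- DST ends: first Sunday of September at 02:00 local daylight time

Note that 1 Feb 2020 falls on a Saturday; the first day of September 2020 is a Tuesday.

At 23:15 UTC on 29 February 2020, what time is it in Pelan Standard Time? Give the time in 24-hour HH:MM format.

00:45

1 February 2020 is a Saturday, so the first Friday is February 7 and the fourth is February 28.
1 September 2020 is a Tuesday, so the first Sunday is September 6.
At the standard offset (UTC+00:30), 23:15 UTC + 0h30m = 23:45 Pelan Standard Time standard time.
The standard-time date in Pelan Standard Time, 29 February 2020, falls between 28 February and 6 September, so daylight saving is in effect and Pelan Standard Time is at UTC+01:30.
23:15 UTC + 1h30m = 00:45 local (rolling into the next day, 1 March 2020).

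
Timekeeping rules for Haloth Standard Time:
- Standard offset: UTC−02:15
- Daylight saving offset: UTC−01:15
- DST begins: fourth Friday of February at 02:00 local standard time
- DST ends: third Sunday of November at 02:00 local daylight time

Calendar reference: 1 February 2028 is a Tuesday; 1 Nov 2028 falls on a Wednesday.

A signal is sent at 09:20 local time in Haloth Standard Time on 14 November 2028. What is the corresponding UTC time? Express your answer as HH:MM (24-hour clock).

1 February 2028 is a Tuesday, so the first Friday is February 4 and the fourth is February 25.
1 November 2028 is a Wednesday, so the first Sunday is November 5 and the third is November 19.
14 November 2028 falls between 25 February and 19 November, so daylight saving is in effect and Haloth Standard Time is at UTC−01:15.
09:20 local + 1h15m = 10:35 UTC.

10:35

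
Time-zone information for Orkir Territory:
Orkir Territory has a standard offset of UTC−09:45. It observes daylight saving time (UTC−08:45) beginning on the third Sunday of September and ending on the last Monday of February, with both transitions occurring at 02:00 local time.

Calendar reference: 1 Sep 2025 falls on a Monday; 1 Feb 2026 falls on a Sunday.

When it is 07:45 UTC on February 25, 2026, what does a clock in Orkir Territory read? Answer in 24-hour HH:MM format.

22:00

1 September 2025 is a Monday, so the first Sunday is September 7 and the third is September 21.
1 February 2026 is a Sunday, so Mondays fall on 2, 9, 16, 23; the last is February 23.
At the standard offset (UTC−09:45), 07:45 UTC − 9h45m = 22:00 Orkir Territory standard time (rolling into the previous day, 24 February 2026).
The standard-time date in Orkir Territory, February 24, 2026, does not fall between 21 September 2025 and 23 February 2026, so daylight saving is not in effect and Orkir Territory is at UTC−09:45.
07:45 UTC − 9h45m = 22:00 local (rolling into the previous day, 24 February 2026).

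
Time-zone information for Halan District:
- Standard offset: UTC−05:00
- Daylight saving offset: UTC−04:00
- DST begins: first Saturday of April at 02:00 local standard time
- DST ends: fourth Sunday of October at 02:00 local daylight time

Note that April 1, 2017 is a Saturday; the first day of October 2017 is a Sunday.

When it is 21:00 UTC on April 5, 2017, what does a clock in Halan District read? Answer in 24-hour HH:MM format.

1 April 2017 is a Saturday, so the first Saturday is April 1.
1 October 2017 is a Sunday, so the first Sunday is October 1 and the fourth is October 22.
At the standard offset (UTC−05:00), 21:00 UTC − 5h = 16:00 Halan District standard time.
The standard-time date in Halan District, April 5, 2017, falls between 1 April and 22 October, so daylight saving is in effect and Halan District is at UTC−04:00.
21:00 UTC − 4h = 17:00 local.

17:00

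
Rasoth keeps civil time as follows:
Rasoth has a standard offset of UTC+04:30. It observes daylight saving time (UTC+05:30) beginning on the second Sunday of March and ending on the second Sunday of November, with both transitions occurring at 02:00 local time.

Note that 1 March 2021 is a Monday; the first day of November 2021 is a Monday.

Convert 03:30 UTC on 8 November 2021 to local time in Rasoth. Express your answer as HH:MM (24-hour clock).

1 March 2021 is a Monday, so the first Sunday is March 7 and the second is March 14.
1 November 2021 is a Monday, so the first Sunday is November 7 and the second is November 14.
At the standard offset (UTC+04:30), 03:30 UTC + 4h30m = 08:00 Rasoth standard time.
The standard-time date in Rasoth, 8 November 2021, lies within the daylight-saving period (14 March – 14 November), so Rasoth is on daylight time, UTC+05:30.
03:30 UTC + 5h30m = 09:00 local.

09:00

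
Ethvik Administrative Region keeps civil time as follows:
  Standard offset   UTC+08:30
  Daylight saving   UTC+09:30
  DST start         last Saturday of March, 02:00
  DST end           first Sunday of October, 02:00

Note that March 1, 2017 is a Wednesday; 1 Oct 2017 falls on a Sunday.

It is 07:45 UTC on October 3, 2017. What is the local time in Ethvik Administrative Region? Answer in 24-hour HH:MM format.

1 March 2017 is a Wednesday, so Saturdays fall on 4, 11, 18, 25; the last is March 25.
1 October 2017 is a Sunday, so the first Sunday is October 1.
At the standard offset (UTC+08:30), 07:45 UTC + 8h30m = 16:15 Ethvik Administrative Region standard time.
The standard-time date in Ethvik Administrative Region, October 3, 2017, is outside the daylight-saving period (25 March – 1 October), so Ethvik Administrative Region is on standard time, UTC+08:30.
07:45 UTC + 8h30m = 16:15 local.

16:15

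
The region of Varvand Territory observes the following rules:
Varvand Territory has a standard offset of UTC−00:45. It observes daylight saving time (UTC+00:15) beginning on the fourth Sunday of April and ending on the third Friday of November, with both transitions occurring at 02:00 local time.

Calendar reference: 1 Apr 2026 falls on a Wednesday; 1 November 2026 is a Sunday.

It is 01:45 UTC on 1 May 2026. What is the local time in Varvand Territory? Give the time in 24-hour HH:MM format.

02:00

1 April 2026 is a Wednesday, so the first Sunday is April 5 and the fourth is April 26.
1 November 2026 is a Sunday, so the first Friday is November 6 and the third is November 20.
At the standard offset (UTC−00:45), 01:45 UTC − 0h45m = 01:00 Varvand Territory standard time.
The standard-time date in Varvand Territory, 1 May 2026, lies within the daylight-saving period (26 April – 20 November), so Varvand Territory is on daylight time, UTC+00:15.
01:45 UTC + 0h15m = 02:00 local.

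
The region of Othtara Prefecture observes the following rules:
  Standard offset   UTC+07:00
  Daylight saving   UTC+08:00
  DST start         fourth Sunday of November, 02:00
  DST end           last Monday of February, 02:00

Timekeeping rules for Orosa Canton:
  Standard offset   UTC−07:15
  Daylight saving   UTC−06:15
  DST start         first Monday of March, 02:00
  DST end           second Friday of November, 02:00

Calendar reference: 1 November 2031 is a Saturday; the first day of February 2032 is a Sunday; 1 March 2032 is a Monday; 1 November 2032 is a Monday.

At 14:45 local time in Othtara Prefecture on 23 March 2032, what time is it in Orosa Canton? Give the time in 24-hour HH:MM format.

01:30

1 November 2031 is a Saturday, so the first Sunday is November 2 and the fourth is November 23.
1 February 2032 is a Sunday, so Mondays fall on 2, 9, 16, 23; the last is February 23.
Daylight saving runs 23 November 2031 – 23 February 2032; 23 March 2032 is outside that window, so Othtara Prefecture is on standard time at UTC+07:00.
14:45 Othtara Prefecture − 7h = 07:45 UTC.
1 March 2032 is a Monday, so the first Monday is March 1.
1 November 2032 is a Monday, so the first Friday is November 5 and the second is November 12.
At the standard offset (UTC−07:15), 07:45 UTC − 7h15m = 00:30 Orosa Canton standard time.
Daylight saving runs 1 March – 12 November; the standard-time date in Orosa Canton, 23 March 2032, is inside that window, so Orosa Canton is at UTC−06:15.
07:45 UTC − 6h15m = 01:30 Orosa Canton.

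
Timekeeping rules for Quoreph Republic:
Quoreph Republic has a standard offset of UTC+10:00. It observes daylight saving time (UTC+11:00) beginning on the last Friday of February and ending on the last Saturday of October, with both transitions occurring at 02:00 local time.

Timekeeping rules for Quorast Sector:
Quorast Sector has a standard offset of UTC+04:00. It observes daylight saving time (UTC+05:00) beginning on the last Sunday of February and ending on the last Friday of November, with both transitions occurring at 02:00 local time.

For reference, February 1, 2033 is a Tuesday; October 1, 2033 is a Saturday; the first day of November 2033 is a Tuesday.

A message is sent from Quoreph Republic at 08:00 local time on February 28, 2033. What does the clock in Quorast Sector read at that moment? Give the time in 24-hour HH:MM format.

1 February 2033 is a Tuesday, so Fridays fall on 4, 11, 18, 25; the last is February 25.
1 October 2033 is a Saturday, so Saturdays fall on 1, 8, 15, 22, 29; the last is October 29.
Daylight saving runs 25 February – 29 October; February 28, 2033 is inside that window, so Quoreph Republic is at UTC+11:00.
08:00 Quoreph Republic − 11h = 21:00 UTC (rolling into the previous day, 27 February 2033).
1 February 2033 is a Tuesday, so Sundays fall on 6, 13, 20, 27; the last is February 27.
1 November 2033 is a Tuesday, so Fridays fall on 4, 11, 18, 25; the last is November 25.
At the standard offset (UTC+04:00), 21:00 UTC + 4h = 01:00 Quorast Sector standard time (rolling into the next day, 28 February 2033).
The standard-time date in Quorast Sector, February 28, 2033, falls between 27 February and 25 November, so daylight saving is in effect and Quorast Sector is at UTC+05:00.
21:00 UTC + 5h = 02:00 Quorast Sector (rolling into the next day, 28 February 2033).

02:00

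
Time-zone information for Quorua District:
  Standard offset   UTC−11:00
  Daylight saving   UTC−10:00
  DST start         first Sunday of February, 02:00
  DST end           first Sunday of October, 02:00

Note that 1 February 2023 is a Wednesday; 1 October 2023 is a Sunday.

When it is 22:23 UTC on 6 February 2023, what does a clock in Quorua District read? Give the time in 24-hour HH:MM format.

12:23

1 February 2023 is a Wednesday, so the first Sunday is February 5.
1 October 2023 is a Sunday, so the first Sunday is October 1.
At the standard offset (UTC−11:00), 22:23 UTC − 11h = 11:23 Quorua District standard time.
Daylight saving runs 5 February – 1 October; the standard-time date in Quorua District, 6 February 2023, is inside that window, so Quorua District is at UTC−10:00.
22:23 UTC − 10h = 12:23 local.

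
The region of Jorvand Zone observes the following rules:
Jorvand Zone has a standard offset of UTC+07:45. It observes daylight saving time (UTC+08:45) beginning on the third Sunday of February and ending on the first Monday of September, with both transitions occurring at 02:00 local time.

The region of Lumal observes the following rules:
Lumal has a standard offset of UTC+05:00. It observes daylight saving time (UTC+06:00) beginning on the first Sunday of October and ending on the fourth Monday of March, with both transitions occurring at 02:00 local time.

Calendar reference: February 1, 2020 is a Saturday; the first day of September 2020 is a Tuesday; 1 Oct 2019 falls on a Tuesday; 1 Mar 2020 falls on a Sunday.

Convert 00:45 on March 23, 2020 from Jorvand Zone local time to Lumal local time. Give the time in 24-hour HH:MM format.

1 February 2020 is a Saturday, so the first Sunday is February 2 and the third is February 16.
1 September 2020 is a Tuesday, so the first Monday is September 7.
March 23, 2020 lies within the daylight-saving period (16 February – 7 September), so Jorvand Zone is on daylight time, UTC+08:45.
00:45 Jorvand Zone − 8h45m = 16:00 UTC (rolling into the previous day, 22 March 2020).
1 October 2019 is a Tuesday, so the first Sunday is October 6.
1 March 2020 is a Sunday, so the first Monday is March 2 and the fourth is March 23.
At the standard offset (UTC+05:00), 16:00 UTC + 5h = 21:00 Lumal standard time.
Daylight saving runs 6 October 2019 – 23 March 2020; the standard-time date in Lumal, March 22, 2020, is inside that window, so Lumal is at UTC+06:00.
16:00 UTC + 6h = 22:00 Lumal.

22:00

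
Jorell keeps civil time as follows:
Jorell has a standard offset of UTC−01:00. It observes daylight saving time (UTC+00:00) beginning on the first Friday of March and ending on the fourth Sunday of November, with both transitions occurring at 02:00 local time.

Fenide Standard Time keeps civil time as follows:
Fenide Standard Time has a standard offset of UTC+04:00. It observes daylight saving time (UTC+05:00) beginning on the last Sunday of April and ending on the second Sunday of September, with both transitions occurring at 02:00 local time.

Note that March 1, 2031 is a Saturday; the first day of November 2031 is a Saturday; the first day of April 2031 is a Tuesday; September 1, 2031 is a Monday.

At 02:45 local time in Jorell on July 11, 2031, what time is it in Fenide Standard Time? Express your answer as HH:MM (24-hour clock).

1 March 2031 is a Saturday, so the first Friday is March 7.
1 November 2031 is a Saturday, so the first Sunday is November 2 and the fourth is November 23.
Daylight saving runs 7 March – 23 November; July 11, 2031 is inside that window, so Jorell is at UTC+00:00.
02:45 Jorell − 0h = 02:45 UTC.
1 April 2031 is a Tuesday, so Sundays fall on 6, 13, 20, 27; the last is April 27.
1 September 2031 is a Monday, so the first Sunday is September 7 and the second is September 14.
At the standard offset (UTC+04:00), 02:45 UTC + 4h = 06:45 Fenide Standard Time standard time.
Daylight saving runs 27 April – 14 September; the standard-time date in Fenide Standard Time, July 11, 2031, is inside that window, so Fenide Standard Time is at UTC+05:00.
02:45 UTC + 5h = 07:45 Fenide Standard Time.

07:45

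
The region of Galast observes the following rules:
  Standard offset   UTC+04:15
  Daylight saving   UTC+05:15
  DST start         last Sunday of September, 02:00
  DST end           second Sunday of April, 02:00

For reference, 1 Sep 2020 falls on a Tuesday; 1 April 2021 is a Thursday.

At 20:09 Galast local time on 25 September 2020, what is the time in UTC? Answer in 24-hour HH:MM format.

15:54

1 September 2020 is a Tuesday, so Sundays fall on 6, 13, 20, 27; the last is September 27.
1 April 2021 is a Thursday, so the first Sunday is April 4 and the second is April 11.
Daylight saving runs 27 September 2020 – 11 April 2021; 25 September 2020 is outside that window, so Galast is on standard time at UTC+04:15.
20:09 local − 4h15m = 15:54 UTC.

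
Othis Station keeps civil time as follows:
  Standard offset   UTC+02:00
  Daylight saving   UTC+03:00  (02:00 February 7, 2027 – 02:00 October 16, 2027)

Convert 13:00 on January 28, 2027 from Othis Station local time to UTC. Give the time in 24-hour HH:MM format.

11:00

January 28, 2027 does not fall between 7 February and 16 October, so daylight saving is not in effect and Othis Station is at UTC+02:00.
13:00 local − 2h = 11:00 UTC.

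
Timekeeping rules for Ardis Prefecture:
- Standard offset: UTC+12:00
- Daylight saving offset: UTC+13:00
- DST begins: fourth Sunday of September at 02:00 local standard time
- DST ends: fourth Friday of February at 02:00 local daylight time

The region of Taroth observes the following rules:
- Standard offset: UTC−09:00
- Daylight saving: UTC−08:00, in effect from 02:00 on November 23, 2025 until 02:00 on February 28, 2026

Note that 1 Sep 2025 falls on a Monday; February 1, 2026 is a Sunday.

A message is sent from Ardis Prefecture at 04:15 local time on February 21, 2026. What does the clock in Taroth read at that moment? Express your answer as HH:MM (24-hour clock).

1 September 2025 is a Monday, so the first Sunday is September 7 and the fourth is September 28.
1 February 2026 is a Sunday, so the first Friday is February 6 and the fourth is February 27.
Daylight saving runs 28 September 2025 – 27 February 2026; February 21, 2026 is inside that window, so Ardis Prefecture is at UTC+13:00.
04:15 Ardis Prefecture − 13h = 15:15 UTC (rolling into the previous day, 20 February 2026).
At the standard offset (UTC−09:00), 15:15 UTC − 9h = 06:15 Taroth standard time.
The standard-time date in Taroth, February 20, 2026, falls between 23 November 2025 and 28 February 2026, so daylight saving is in effect and Taroth is at UTC−08:00.
15:15 UTC − 8h = 07:15 Taroth.

07:15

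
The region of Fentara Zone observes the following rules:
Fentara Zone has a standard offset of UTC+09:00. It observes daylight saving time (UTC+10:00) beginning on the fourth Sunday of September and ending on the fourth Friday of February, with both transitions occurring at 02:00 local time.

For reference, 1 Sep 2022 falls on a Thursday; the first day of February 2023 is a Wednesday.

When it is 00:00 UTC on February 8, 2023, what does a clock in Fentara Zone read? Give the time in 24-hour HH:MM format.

10:00

1 September 2022 is a Thursday, so the first Sunday is September 4 and the fourth is September 25.
1 February 2023 is a Wednesday, so the first Friday is February 3 and the fourth is February 24.
At the standard offset (UTC+09:00), 00:00 UTC + 9h = 09:00 Fentara Zone standard time.
Daylight saving runs 25 September 2022 – 24 February 2023; the standard-time date in Fentara Zone, February 8, 2023, is inside that window, so Fentara Zone is at UTC+10:00.
00:00 UTC + 10h = 10:00 local.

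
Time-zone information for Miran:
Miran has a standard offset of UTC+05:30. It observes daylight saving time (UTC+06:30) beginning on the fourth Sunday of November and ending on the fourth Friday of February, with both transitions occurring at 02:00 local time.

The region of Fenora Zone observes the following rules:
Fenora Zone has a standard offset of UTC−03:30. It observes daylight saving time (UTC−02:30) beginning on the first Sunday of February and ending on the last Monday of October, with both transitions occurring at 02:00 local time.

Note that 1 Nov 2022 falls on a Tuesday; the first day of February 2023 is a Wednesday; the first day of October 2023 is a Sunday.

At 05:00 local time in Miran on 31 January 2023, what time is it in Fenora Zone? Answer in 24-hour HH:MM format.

1 November 2022 is a Tuesday, so the first Sunday is November 6 and the fourth is November 27.
1 February 2023 is a Wednesday, so the first Friday is February 3 and the fourth is February 24.
31 January 2023 lies within the daylight-saving period (27 November 2022 – 24 February 2023), so Miran is on daylight time, UTC+06:30.
05:00 Miran − 6h30m = 22:30 UTC (rolling into the previous day, 30 January 2023).
1 February 2023 is a Wednesday, so the first Sunday is February 5.
1 October 2023 is a Sunday, so Mondays fall on 2, 9, 16, 23, 30; the last is October 30.
At the standard offset (UTC−03:30), 22:30 UTC − 3h30m = 19:00 Fenora Zone standard time.
The standard-time date in Fenora Zone, 30 January 2023, does not fall between 5 February and 30 October, so daylight saving is not in effect and Fenora Zone is at UTC−03:30.
22:30 UTC − 3h30m = 19:00 Fenora Zone.

19:00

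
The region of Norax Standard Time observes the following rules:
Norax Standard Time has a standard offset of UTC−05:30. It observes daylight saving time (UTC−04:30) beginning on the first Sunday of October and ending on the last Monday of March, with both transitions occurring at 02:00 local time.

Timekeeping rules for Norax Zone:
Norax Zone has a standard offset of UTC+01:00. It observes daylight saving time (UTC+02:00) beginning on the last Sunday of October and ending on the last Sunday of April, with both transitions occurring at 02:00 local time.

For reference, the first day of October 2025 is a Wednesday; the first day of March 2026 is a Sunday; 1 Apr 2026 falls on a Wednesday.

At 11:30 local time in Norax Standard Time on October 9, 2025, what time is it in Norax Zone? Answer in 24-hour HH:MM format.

17:00

1 October 2025 is a Wednesday, so the first Sunday is October 5.
1 March 2026 is a Sunday, so Mondays fall on 2, 9, 16, 23, 30; the last is March 30.
October 9, 2025 lies within the daylight-saving period (5 October 2025 – 30 March 2026), so Norax Standard Time is on daylight time, UTC−04:30.
11:30 Norax Standard Time + 4h30m = 16:00 UTC.
1 October 2025 is a Wednesday, so Sundays fall on 5, 12, 19, 26; the last is October 26.
1 April 2026 is a Wednesday, so Sundays fall on 5, 12, 19, 26; the last is April 26.
At the standard offset (UTC+01:00), 16:00 UTC + 1h = 17:00 Norax Zone standard time.
The standard-time date in Norax Zone, October 9, 2025, does not fall between 26 October 2025 and 26 April 2026, so daylight saving is not in effect and Norax Zone is at UTC+01:00.
16:00 UTC + 1h = 17:00 Norax Zone.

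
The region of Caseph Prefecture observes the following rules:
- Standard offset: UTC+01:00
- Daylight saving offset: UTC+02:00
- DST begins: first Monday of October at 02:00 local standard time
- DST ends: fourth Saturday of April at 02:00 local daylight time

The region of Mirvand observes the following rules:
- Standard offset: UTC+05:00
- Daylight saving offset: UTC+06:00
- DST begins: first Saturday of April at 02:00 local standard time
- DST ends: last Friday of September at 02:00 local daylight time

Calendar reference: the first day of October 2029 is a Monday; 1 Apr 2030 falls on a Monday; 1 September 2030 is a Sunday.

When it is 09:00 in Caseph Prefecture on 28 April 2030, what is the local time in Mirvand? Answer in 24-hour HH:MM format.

1 October 2029 is a Monday, so the first Monday is October 1.
1 April 2030 is a Monday, so the first Saturday is April 6 and the fourth is April 27.
Daylight saving runs 1 October 2029 – 27 April 2030; 28 April 2030 is outside that window, so Caseph Prefecture is on standard time at UTC+01:00.
09:00 Caseph Prefecture − 1h = 08:00 UTC.
1 April 2030 is a Monday, so the first Saturday is April 6.
1 September 2030 is a Sunday, so Fridays fall on 6, 13, 20, 27; the last is September 27.
At the standard offset (UTC+05:00), 08:00 UTC + 5h = 13:00 Mirvand standard time.
Daylight saving runs 6 April – 27 September; the standard-time date in Mirvand, 28 April 2030, is inside that window, so Mirvand is at UTC+06:00.
08:00 UTC + 6h = 14:00 Mirvand.

14:00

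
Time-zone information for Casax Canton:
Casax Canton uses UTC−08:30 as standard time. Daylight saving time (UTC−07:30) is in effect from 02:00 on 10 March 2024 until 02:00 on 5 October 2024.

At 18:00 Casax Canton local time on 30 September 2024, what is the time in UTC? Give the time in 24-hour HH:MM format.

30 September 2024 falls between 10 March and 5 October, so daylight saving is in effect and Casax Canton is at UTC−07:30.
18:00 local + 7h30m = 01:30 UTC (rolling into the next day, 1 October 2024).

01:30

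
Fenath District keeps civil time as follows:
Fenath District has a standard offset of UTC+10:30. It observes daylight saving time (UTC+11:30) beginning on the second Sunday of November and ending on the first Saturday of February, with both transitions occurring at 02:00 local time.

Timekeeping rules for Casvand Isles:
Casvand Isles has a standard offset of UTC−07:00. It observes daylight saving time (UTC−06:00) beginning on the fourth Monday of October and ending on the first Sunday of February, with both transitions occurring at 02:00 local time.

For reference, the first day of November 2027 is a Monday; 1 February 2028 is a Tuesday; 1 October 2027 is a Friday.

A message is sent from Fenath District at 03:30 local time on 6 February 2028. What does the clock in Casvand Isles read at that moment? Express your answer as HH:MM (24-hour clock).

11:00

1 November 2027 is a Monday, so the first Sunday is November 7 and the second is November 14.
1 February 2028 is a Tuesday, so the first Saturday is February 5.
Daylight saving runs 14 November 2027 – 5 February 2028; 6 February 2028 is outside that window, so Fenath District is on standard time at UTC+10:30.
03:30 Fenath District − 10h30m = 17:00 UTC (rolling into the previous day, 5 February 2028).
1 October 2027 is a Friday, so the first Monday is October 4 and the fourth is October 25.
1 February 2028 is a Tuesday, so the first Sunday is February 6.
At the standard offset (UTC−07:00), 17:00 UTC − 7h = 10:00 Casvand Isles standard time.
The standard-time date in Casvand Isles, 5 February 2028, falls between 25 October 2027 and 6 February 2028, so daylight saving is in effect and Casvand Isles is at UTC−06:00.
17:00 UTC − 6h = 11:00 Casvand Isles.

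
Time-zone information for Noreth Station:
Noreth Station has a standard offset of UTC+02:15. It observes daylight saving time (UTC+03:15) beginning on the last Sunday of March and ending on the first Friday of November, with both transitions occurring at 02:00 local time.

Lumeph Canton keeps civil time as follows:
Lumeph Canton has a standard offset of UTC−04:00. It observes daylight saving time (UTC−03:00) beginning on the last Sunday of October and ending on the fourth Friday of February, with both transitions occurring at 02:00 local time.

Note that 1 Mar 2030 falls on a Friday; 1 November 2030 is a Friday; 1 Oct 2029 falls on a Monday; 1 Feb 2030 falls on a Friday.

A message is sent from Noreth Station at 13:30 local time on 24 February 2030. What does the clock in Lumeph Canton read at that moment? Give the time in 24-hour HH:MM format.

07:15

1 March 2030 is a Friday, so Sundays fall on 3, 10, 17, 24, 31; the last is March 31.
1 November 2030 is a Friday, so the first Friday is November 1.
Daylight saving runs 31 March – 1 November; 24 February 2030 is outside that window, so Noreth Station is on standard time at UTC+02:15.
13:30 Noreth Station − 2h15m = 11:15 UTC.
1 October 2029 is a Monday, so Sundays fall on 7, 14, 21, 28; the last is October 28.
1 February 2030 is a Friday, so the first Friday is February 1 and the fourth is February 22.
At the standard offset (UTC−04:00), 11:15 UTC − 4h = 07:15 Lumeph Canton standard time.
Daylight saving runs 28 October 2029 – 22 February 2030; the standard-time date in Lumeph Canton, 24 February 2030, is outside that window, so Lumeph Canton is on standard time at UTC−04:00.
11:15 UTC − 4h = 07:15 Lumeph Canton.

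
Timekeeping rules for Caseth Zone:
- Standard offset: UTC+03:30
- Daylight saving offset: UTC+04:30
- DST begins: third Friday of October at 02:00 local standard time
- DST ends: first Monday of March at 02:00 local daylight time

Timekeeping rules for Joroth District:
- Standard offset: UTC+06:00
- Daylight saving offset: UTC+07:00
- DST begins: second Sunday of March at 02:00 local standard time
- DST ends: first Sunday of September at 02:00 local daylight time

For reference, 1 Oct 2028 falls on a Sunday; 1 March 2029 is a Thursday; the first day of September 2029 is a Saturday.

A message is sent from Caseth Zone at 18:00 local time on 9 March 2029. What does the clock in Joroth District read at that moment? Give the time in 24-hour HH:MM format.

1 October 2028 is a Sunday, so the first Friday is October 6 and the third is October 20.
1 March 2029 is a Thursday, so the first Monday is March 5.
9 March 2029 is outside the daylight-saving period (20 October 2028 – 5 March 2029), so Caseth Zone is on standard time, UTC+03:30.
18:00 Caseth Zone − 3h30m = 14:30 UTC.
1 March 2029 is a Thursday, so the first Sunday is March 4 and the second is March 11.
1 September 2029 is a Saturday, so the first Sunday is September 2.
At the standard offset (UTC+06:00), 14:30 UTC + 6h = 20:30 Joroth District standard time.
Daylight saving runs 11 March – 2 September; the standard-time date in Joroth District, 9 March 2029, is outside that window, so Joroth District is on standard time at UTC+06:00.
14:30 UTC + 6h = 20:30 Joroth District.

20:30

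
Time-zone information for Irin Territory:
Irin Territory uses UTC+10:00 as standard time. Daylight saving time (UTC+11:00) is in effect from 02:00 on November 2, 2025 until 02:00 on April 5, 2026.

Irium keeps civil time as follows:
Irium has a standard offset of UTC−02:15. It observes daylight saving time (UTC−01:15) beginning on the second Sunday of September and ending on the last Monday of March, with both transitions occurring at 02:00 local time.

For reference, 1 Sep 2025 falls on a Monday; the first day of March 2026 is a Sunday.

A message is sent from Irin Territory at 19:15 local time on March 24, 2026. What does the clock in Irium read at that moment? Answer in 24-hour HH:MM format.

07:00

Daylight saving runs 2 November 2025 – 5 April 2026; March 24, 2026 is inside that window, so Irin Territory is at UTC+11:00.
19:15 Irin Territory − 11h = 08:15 UTC.
1 September 2025 is a Monday, so the first Sunday is September 7 and the second is September 14.
1 March 2026 is a Sunday, so Mondays fall on 2, 9, 16, 23, 30; the last is March 30.
At the standard offset (UTC−02:15), 08:15 UTC − 2h15m = 06:00 Irium standard time.
Daylight saving runs 14 September 2025 – 30 March 2026; the standard-time date in Irium, March 24, 2026, is inside that window, so Irium is at UTC−01:15.
08:15 UTC − 1h15m = 07:00 Irium.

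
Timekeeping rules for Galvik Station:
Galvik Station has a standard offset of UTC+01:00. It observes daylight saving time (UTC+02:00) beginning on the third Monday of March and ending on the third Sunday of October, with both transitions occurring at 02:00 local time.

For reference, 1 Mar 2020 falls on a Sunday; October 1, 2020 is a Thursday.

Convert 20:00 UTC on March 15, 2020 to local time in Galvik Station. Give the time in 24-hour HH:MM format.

21:00

1 March 2020 is a Sunday, so the first Monday is March 2 and the third is March 16.
1 October 2020 is a Thursday, so the first Sunday is October 4 and the third is October 18.
At the standard offset (UTC+01:00), 20:00 UTC + 1h = 21:00 Galvik Station standard time.
Daylight saving runs 16 March – 18 October; the standard-time date in Galvik Station, March 15, 2020, is outside that window, so Galvik Station is on standard time at UTC+01:00.
20:00 UTC + 1h = 21:00 local.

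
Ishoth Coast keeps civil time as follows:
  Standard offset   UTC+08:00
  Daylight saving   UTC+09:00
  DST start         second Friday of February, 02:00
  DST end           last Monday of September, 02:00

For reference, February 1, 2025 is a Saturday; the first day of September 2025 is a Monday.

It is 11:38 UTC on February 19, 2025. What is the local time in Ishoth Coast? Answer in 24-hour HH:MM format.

20:38

1 February 2025 is a Saturday, so the first Friday is February 7 and the second is February 14.
1 September 2025 is a Monday, so Mondays fall on 1, 8, 15, 22, 29; the last is September 29.
At the standard offset (UTC+08:00), 11:38 UTC + 8h = 19:38 Ishoth Coast standard time.
The standard-time date in Ishoth Coast, February 19, 2025, falls between 14 February and 29 September, so daylight saving is in effect and Ishoth Coast is at UTC+09:00.
11:38 UTC + 9h = 20:38 local.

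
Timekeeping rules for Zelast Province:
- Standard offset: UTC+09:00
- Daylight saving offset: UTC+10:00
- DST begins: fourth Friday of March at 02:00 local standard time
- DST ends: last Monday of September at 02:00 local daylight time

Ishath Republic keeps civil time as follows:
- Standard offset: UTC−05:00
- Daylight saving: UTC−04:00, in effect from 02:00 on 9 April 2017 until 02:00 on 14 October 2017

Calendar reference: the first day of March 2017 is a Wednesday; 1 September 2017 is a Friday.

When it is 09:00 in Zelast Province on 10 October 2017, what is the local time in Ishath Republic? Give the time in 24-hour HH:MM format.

1 March 2017 is a Wednesday, so the first Friday is March 3 and the fourth is March 24.
1 September 2017 is a Friday, so Mondays fall on 4, 11, 18, 25; the last is September 25.
10 October 2017 is outside the daylight-saving period (24 March – 25 September), so Zelast Province is on standard time, UTC+09:00.
09:00 Zelast Province − 9h = 00:00 UTC.
At the standard offset (UTC−05:00), 00:00 UTC − 5h = 19:00 Ishath Republic standard time (rolling into the previous day, 9 October 2017).
The standard-time date in Ishath Republic, 9 October 2017, falls between 9 April and 14 October, so daylight saving is in effect and Ishath Republic is at UTC−04:00.
00:00 UTC − 4h = 20:00 Ishath Republic (rolling into the previous day, 9 October 2017).

20:00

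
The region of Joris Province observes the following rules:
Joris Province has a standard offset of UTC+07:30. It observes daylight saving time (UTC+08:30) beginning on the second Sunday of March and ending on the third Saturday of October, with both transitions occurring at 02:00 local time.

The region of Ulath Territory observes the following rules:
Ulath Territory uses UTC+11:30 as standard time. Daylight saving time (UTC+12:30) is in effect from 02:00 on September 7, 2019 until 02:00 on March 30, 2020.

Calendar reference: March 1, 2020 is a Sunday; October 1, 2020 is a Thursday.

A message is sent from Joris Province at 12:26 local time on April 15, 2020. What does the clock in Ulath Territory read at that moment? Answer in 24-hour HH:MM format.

15:26

1 March 2020 is a Sunday, so the first Sunday is March 1 and the second is March 8.
1 October 2020 is a Thursday, so the first Saturday is October 3 and the third is October 17.
April 15, 2020 falls between 8 March and 17 October, so daylight saving is in effect and Joris Province is at UTC+08:30.
12:26 Joris Province − 8h30m = 03:56 UTC.
At the standard offset (UTC+11:30), 03:56 UTC + 11h30m = 15:26 Ulath Territory standard time.
The standard-time date in Ulath Territory, April 15, 2020, does not fall between 7 September 2019 and 30 March 2020, so daylight saving is not in effect and Ulath Territory is at UTC+11:30.
03:56 UTC + 11h30m = 15:26 Ulath Territory.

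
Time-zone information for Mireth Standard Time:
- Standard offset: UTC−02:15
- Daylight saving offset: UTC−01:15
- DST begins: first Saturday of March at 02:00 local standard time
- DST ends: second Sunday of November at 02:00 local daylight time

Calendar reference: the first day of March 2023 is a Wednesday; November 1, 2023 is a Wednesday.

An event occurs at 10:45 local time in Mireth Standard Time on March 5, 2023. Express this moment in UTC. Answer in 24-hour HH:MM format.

1 March 2023 is a Wednesday, so the first Saturday is March 4.
1 November 2023 is a Wednesday, so the first Sunday is November 5 and the second is November 12.
March 5, 2023 falls between 4 March and 12 November, so daylight saving is in effect and Mireth Standard Time is at UTC−01:15.
10:45 local + 1h15m = 12:00 UTC.

12:00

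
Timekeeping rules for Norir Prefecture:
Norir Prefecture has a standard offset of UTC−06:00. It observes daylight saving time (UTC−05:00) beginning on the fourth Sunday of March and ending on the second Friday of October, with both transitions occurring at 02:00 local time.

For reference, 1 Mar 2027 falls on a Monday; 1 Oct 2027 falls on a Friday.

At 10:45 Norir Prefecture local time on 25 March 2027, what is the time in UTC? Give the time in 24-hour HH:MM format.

1 March 2027 is a Monday, so the first Sunday is March 7 and the fourth is March 28.
1 October 2027 is a Friday, so the first Friday is October 1 and the second is October 8.
25 March 2027 does not fall between 28 March and 8 October, so daylight saving is not in effect and Norir Prefecture is at UTC−06:00.
10:45 local + 6h = 16:45 UTC.

16:45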